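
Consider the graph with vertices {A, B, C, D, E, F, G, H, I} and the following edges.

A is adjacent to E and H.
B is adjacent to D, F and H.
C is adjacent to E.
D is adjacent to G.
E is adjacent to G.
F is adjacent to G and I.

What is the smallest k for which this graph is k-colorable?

A and H are adjacent, so at least 2 colors are needed.
A valid assignment using 2 colors: A=blue, B=blue, C=blue, D=red, E=red, F=red, G=blue, H=red, I=blue. Every edge joins two different colors.

2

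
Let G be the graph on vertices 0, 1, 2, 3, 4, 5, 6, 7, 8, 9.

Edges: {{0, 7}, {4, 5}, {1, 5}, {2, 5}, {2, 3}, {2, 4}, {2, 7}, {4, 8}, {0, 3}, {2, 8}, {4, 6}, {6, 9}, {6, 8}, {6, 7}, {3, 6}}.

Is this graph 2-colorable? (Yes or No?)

No

2, 4, 5 are pairwise adjacent, so at least 3 colors are needed.
So 2 colors are not enough.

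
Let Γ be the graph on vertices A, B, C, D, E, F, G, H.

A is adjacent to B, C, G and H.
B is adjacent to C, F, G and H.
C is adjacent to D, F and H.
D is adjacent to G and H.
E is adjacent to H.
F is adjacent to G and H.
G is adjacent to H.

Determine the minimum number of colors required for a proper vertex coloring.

A, B, G, H form a clique, so at least 4 colors are needed.
A valid assignment using 4 colors: A=yellow, B=blue, C=green, D=blue, E=blue, F=yellow, G=green, H=red. No two adjacent vertices share a color.

4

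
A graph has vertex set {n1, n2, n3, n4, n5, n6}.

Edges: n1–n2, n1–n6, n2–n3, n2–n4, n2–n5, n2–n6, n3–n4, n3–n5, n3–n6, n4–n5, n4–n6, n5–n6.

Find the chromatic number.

n2, n3, n4, n5, n6 are mutually adjacent (a clique of size 5), so at least 5 colors are needed.
5 colors suffice: color 1 → {n6}; color 2 → {n2}; color 3 → {n1, n4}; color 4 → {n3}; color 5 → {n5}. Every edge joins two different colors.

5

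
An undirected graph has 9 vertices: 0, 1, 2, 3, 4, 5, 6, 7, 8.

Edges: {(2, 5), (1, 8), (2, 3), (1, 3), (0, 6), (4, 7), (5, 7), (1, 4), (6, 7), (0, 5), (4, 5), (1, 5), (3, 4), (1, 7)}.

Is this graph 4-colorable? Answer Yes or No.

Yes

The chromatic number is 4. 1, 4, 5, 7 are pairwise adjacent (a clique of size 4), so at least 4 colors are needed.
A valid assignment using 4 colors: 0=blue, 1=blue, 2=blue, 3=red, 4=yellow, 5=red, 6=red, 7=green, 8=red.
That is already a proper 4-coloring.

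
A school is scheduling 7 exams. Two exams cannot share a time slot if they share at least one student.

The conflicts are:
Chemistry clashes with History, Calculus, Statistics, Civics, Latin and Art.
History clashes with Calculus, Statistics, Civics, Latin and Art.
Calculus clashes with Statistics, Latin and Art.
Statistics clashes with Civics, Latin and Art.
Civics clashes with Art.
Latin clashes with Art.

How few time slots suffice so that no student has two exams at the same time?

Chemistry, History, Calculus, Statistics, Latin, Art pairwise conflict, so at least 6 time slots are needed.
6 time slots suffice: time slot 1 → {Statistics}; time slot 2 → {Art}; time slot 3 → {History}; time slot 4 → {Chemistry}; time slot 5 → {Calculus, Civics}; time slot 6 → {Latin}. Every pair that conflicts lands in different time slots.

6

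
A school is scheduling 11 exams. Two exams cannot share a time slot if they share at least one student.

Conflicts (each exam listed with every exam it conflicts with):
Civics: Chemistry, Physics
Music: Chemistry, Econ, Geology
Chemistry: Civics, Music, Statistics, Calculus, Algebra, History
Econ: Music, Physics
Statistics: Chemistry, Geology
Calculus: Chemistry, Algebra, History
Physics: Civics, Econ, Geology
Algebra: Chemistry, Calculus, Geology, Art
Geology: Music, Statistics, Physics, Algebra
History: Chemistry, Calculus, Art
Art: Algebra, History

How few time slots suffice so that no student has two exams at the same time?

3

Chemistry, Calculus, Algebra are mutually in conflict, so at least 3 time slots are needed.
3 time slots suffice: time slot 1 → {Chemistry, Econ, Geology, Art}; time slot 2 → {Music, Statistics, Physics, Algebra, History}; time slot 3 → {Civics, Calculus}. No two conflicting exams share a time slot.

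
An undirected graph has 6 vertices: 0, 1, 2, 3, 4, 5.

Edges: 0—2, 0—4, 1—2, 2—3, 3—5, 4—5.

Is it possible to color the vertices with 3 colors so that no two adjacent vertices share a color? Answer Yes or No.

The chromatic number is 3. The cycle 3-5-4-0-2-3 has odd length 5, so it cannot be 2-colored; at least 3 colors are needed.
3 colors suffice: 0=blue, 1=blue, 2=red, 3=green, 4=red, 5=blue.
That is already a proper 3-coloring.

Yes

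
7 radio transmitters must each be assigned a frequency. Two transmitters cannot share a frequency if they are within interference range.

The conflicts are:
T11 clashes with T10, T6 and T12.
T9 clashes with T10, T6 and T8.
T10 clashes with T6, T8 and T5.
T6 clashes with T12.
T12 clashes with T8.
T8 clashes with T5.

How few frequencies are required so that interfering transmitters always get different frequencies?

T9, T10, T6 are mutually in conflict, so at least 3 frequencies are needed.
3 frequencies suffice: frequency 1 → {T10, T12}; frequency 2 → {T6, T8}; frequency 3 → {T11, T9, T5}. No two conflicting transmitters share a frequency.

3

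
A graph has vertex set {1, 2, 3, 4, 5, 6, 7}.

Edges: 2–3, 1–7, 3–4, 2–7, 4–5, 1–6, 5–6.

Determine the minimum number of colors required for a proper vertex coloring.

The cycle 1-6-5-4-3-2-7-1 has odd length 7, so it cannot be 2-colored; at least 3 colors are needed.
One proper 3-coloring: 1=b, 2=b, 3=c, 4=a, 5=b, 6=a, 7=a. Each edge has distinct colors on its endpoints.

3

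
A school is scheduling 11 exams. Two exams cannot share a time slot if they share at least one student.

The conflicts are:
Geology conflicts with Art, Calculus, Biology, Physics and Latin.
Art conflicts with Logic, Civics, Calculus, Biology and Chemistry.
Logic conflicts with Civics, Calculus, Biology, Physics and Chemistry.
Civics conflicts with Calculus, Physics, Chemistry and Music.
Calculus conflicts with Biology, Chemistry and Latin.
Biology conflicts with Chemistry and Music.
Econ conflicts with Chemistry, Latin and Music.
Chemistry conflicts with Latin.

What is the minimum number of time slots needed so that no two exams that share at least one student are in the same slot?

Art, Logic, Civics, Calculus, Chemistry are mutually in conflict, so at least 5 time slots are needed.
5 time slots suffice: Geology=2, Art=3, Logic=4, Civics=5, Calculus=1, Biology=5, Physics=1, Econ=4, Chemistry=2, Latin=3, Music=1. No two conflicting exams share a time slot.

5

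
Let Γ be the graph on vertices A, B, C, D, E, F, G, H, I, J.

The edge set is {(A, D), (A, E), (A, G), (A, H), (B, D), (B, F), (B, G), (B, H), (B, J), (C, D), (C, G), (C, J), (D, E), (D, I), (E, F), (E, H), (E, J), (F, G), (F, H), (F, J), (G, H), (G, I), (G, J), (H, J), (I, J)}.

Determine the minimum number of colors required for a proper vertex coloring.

B, F, G, H, J form a clique, so at least 5 colors are needed.
5 colors suffice: A=4, B=4, C=3, D=1, E=2, F=5, G=2, H=3, I=3, J=1. Every edge joins two different colors.

5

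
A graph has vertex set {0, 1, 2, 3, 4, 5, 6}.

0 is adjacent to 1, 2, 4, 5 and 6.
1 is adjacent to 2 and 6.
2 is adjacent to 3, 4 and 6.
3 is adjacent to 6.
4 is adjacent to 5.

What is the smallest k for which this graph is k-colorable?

0, 1, 2, 6 are pairwise adjacent (a clique of size 4), so at least 4 colors are needed.
4 colors suffice: color a → {2, 5}; color b → {0, 3}; color c → {4, 6}; color d → {1}. Every edge joins two different colors.

4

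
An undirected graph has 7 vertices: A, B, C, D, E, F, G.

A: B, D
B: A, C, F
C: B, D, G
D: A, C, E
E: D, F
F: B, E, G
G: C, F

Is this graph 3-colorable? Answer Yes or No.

The chromatic number is 3. The cycle G-C-D-E-F-G has odd length 5, so it cannot be 2-colored; at least 3 colors are needed.
A valid assignment using 3 colors: A=2, B=3, C=2, D=1, E=2, F=1, G=3.
That is already a proper 3-coloring.

Yes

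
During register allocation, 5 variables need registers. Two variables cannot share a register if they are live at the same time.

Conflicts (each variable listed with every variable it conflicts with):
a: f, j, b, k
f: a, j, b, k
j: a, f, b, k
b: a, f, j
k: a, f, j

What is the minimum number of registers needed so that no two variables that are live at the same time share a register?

4

a, f, j, k are mutually in conflict, so at least 4 registers are needed.
4 registers suffice: a=2, f=3, j=1, b=4, k=4. Each listed conflict is separated.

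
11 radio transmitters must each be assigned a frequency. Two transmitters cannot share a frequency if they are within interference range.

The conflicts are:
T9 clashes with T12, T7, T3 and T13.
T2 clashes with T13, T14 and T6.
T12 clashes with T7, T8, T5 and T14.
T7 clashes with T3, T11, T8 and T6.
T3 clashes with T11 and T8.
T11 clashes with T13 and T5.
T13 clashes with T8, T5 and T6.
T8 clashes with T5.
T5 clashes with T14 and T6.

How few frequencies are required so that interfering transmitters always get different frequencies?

T9, T7, T3 pairwise conflict, so at least 3 frequencies are needed.
A valid assignment using 3 frequencies: T9=3, T2=2, T12=1, T7=2, T3=1, T11=3, T13=1, T8=3, T5=2, T14=3, T6=3. No two conflicting transmitters share a frequency.

3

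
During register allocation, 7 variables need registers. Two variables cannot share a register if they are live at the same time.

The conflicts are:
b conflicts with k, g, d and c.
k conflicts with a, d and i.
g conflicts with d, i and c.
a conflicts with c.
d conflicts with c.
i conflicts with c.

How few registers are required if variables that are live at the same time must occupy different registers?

b, g, d, c pairwise conflict, so at least 4 registers are needed.
A valid assignment using 4 registers: b=4, k=1, g=3, a=2, d=2, i=2, c=1. Every pair that conflicts lands in different registers.

4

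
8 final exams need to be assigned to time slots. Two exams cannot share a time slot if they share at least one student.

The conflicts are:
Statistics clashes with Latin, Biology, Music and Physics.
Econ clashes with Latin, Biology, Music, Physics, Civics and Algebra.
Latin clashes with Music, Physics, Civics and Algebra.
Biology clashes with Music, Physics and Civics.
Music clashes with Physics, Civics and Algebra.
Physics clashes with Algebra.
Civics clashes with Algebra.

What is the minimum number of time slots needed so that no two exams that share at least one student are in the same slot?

Econ, Latin, Music, Physics, Algebra are mutually in conflict, so at least 5 time slots are needed.
5 time slots suffice: time slot 1 → {Music}; time slot 2 → {Latin, Biology}; time slot 3 → {Statistics, Econ}; time slot 4 → {Physics, Civics}; time slot 5 → {Algebra}. No two conflicting exams share a time slot.

5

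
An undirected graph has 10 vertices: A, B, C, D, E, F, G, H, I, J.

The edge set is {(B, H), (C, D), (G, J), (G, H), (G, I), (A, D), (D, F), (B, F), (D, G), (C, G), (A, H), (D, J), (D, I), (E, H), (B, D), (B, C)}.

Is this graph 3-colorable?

The chromatic number is 3. C, D, G are mutually adjacent, so at least 3 colors are needed.
3 colors suffice: color 1 → {D, H}; color 2 → {A, B, E, G}; color 3 → {C, F, I, J}.
That is already a proper 3-coloring.

Yes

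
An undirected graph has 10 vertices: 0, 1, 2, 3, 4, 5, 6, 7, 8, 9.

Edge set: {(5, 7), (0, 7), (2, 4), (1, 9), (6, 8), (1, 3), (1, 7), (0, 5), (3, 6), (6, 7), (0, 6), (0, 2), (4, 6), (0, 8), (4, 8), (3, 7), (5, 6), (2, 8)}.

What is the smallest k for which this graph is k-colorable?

0, 5, 6, 7 are pairwise adjacent (a clique of size 4), so at least 4 colors are needed.
4 colors suffice: color a → {1, 2, 6}; color b → {7, 8, 9}; color c → {0, 3, 4}; color d → {5}. No two adjacent vertices share a color.

4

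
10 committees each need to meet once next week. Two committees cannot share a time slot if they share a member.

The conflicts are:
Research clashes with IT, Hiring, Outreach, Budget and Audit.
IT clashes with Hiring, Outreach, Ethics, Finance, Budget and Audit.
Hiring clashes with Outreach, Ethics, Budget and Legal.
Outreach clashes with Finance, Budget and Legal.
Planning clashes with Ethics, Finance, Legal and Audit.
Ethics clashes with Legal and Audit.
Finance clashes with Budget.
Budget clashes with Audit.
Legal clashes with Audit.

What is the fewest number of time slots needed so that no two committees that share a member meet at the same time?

Research, IT, Hiring, Outreach, Budget pairwise conflict, so at least 5 time slots are needed.
5 time slots suffice: time slot 1 → {IT, Legal}; time slot 2 → {Outreach, Audit}; time slot 3 → {Hiring, Planning}; time slot 4 → {Ethics, Budget}; time slot 5 → {Research, Finance}. Every pair that conflicts lands in different time slots.

5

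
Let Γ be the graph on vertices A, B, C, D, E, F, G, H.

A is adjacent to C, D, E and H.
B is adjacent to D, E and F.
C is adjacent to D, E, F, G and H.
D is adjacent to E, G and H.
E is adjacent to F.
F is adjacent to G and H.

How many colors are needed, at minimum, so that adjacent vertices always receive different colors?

4

A, C, D, E are mutually adjacent (a clique of size 4), so at least 4 colors are needed.
4 colors suffice: A=4, B=1, C=1, D=2, E=3, F=2, G=3, H=3. Every edge joins two different colors.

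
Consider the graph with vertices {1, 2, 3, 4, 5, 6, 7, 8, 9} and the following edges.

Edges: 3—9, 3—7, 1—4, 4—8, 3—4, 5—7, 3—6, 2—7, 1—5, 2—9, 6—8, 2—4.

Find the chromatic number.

3

The cycle 5-1-4-2-7-5 has odd length 5, so it cannot be 2-colored; at least 3 colors are needed.
A valid assignment using 3 colors: 1=green, 2=blue, 3=blue, 4=red, 5=blue, 6=red, 7=red, 8=blue, 9=red. No two adjacent vertices share a color.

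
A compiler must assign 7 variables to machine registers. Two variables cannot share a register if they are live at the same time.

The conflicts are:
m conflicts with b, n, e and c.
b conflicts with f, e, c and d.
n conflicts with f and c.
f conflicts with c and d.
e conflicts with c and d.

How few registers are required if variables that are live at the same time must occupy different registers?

4

m, b, e, c are mutually in conflict, so at least 4 registers are needed.
Using 4 registers: m=3, b=1, n=1, f=3, e=4, c=2, d=2. No two conflicting variables share a register.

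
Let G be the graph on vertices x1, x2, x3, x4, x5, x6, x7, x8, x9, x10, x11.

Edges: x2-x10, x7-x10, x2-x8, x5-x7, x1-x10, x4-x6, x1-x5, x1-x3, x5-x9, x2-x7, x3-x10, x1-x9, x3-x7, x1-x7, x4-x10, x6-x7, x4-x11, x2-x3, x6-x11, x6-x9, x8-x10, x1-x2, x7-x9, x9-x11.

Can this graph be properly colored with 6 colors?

The chromatic number is 5. x1, x2, x3, x7, x10 are mutually adjacent (a clique of size 5), so at least 5 colors are needed.
5 colors suffice: color R → {x4, x7, x8}; color B → {x1, x6}; color G → {x9, x10}; color Y → {x2, x5, x11}; color P → {x3}.
Since 6 ≥ 5, a proper 6-coloring certainly exists.

Yes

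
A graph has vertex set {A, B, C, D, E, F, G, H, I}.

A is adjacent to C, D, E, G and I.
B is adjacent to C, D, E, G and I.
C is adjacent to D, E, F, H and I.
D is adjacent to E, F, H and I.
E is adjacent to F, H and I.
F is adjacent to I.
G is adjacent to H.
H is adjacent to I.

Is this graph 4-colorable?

A, C, D, E, I are pairwise adjacent (a clique of size 5), so at least 5 colors are needed.
So 4 colors are not enough.

No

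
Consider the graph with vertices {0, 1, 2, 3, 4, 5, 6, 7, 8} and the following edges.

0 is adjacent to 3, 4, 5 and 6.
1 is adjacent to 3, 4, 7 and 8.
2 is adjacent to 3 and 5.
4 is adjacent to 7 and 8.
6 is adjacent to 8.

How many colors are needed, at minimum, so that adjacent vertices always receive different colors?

1, 4, 7 are pairwise adjacent, so at least 3 colors are needed.
A valid assignment using 3 colors: 0=red, 1=red, 2=red, 3=blue, 4=blue, 5=blue, 6=blue, 7=green, 8=green. Each edge has distinct colors on its endpoints.

3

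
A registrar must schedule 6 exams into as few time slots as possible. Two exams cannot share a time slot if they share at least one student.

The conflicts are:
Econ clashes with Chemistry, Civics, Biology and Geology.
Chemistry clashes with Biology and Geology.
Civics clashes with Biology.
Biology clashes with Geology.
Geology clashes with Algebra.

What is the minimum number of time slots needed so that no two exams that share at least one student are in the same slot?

Econ, Chemistry, Biology, Geology are mutually in conflict, so at least 4 time slots are needed.
Using 4 time slots: Econ=1, Chemistry=4, Civics=3, Biology=2, Geology=3, Algebra=1. Each listed conflict is separated.

4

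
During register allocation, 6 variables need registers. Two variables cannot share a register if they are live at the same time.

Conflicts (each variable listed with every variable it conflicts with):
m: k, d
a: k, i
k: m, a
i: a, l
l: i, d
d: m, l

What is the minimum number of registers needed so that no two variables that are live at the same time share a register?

l and d conflict, so at least 2 registers are needed.
2 registers suffice: register 1 → {m, a, l}; register 2 → {k, i, d}. Every pair that conflicts lands in different registers.

2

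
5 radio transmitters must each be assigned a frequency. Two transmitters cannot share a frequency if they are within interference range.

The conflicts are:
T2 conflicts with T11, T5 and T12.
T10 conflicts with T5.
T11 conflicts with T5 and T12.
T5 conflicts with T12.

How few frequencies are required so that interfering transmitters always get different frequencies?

4

T2, T11, T5, T12 are mutually in conflict, so at least 4 frequencies are needed.
4 frequencies suffice: T2=3, T10=2, T11=4, T5=1, T12=2. No two conflicting transmitters share a frequency.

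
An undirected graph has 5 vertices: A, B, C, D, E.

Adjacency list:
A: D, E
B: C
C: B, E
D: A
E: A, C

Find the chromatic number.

A and E are adjacent, so at least 2 colors are needed.
2 colors suffice: A=2, B=1, C=2, D=1, E=1. Every edge joins two different colors.

2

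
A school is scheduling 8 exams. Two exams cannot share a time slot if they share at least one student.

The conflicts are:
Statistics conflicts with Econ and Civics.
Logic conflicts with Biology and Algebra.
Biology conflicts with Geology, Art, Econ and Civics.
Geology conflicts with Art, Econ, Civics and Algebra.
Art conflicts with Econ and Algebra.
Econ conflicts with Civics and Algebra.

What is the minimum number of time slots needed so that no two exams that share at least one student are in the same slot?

Geology, Art, Econ, Algebra are mutually in conflict, so at least 4 time slots are needed.
A valid assignment using 4 time slots: Statistics=2, Logic=1, Biology=3, Geology=2, Art=4, Econ=1, Civics=4, Algebra=3. Each listed conflict is separated.

4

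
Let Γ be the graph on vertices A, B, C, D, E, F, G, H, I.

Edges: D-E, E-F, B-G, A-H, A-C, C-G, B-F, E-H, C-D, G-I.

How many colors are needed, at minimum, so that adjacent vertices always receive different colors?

The cycle D-E-H-A-C-D has odd length 5, so it cannot be 2-colored; at least 3 colors are needed.
3 colors suffice: color red → {A, E, G}; color blue → {C, F, H, I}; color green → {B, D}. No two adjacent vertices share a color.

3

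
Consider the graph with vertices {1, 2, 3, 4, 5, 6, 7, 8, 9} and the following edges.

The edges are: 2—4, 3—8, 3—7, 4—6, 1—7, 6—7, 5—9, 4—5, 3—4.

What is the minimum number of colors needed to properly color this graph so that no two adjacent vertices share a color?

2

5 and 9 are adjacent, so at least 2 colors are needed.
A valid assignment using 2 colors: 1=b, 2=b, 3=b, 4=a, 5=b, 6=b, 7=a, 8=a, 9=a. Each edge has distinct colors on its endpoints.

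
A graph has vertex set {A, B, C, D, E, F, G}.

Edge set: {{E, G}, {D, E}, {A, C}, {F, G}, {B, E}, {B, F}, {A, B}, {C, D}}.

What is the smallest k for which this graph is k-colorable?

The cycle C-A-B-E-D-C has odd length 5, so it cannot be 2-colored; at least 3 colors are needed.
One proper 3-coloring: A=blue, B=red, C=red, D=green, E=blue, F=blue, G=red. Each edge has distinct colors on its endpoints.

3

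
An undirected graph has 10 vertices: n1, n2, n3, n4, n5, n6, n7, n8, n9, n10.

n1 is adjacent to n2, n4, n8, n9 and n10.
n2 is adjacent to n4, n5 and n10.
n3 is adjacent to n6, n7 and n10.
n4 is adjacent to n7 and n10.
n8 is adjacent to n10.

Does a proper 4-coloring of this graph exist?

Yes

The chromatic number is 4. n1, n2, n4, n10 are pairwise adjacent (a clique of size 4), so at least 4 colors are needed.
4 colors suffice: color 1 → {n1, n3, n5}; color 2 → {n6, n7, n9, n10}; color 3 → {n2, n8}; color 4 → {n4}.
That is already a proper 4-coloring.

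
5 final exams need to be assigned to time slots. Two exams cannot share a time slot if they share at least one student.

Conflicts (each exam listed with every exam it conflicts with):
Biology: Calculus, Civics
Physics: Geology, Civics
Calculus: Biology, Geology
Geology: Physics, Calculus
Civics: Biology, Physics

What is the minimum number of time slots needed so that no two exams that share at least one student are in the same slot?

3

The cycle Calculus-Biology-Civics-Physics-Geology-Calculus has odd length 5, so it cannot be 2-colored; at least 3 time slots are needed.
A valid assignment using 3 time slots: Biology=2, Physics=2, Calculus=3, Geology=1, Civics=1. Each listed conflict is separated.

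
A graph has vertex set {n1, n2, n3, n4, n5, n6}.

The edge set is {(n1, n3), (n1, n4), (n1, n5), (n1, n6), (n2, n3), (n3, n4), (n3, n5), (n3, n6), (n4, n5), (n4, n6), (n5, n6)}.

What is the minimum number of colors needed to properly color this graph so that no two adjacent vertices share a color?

5

n1, n3, n4, n5, n6 are mutually adjacent (a clique of size 5), so at least 5 colors are needed.
5 colors suffice: color red → {n3}; color blue → {n2, n4}; color green → {n5}; color yellow → {n6}; color purple → {n1}. Every edge joins two different colors.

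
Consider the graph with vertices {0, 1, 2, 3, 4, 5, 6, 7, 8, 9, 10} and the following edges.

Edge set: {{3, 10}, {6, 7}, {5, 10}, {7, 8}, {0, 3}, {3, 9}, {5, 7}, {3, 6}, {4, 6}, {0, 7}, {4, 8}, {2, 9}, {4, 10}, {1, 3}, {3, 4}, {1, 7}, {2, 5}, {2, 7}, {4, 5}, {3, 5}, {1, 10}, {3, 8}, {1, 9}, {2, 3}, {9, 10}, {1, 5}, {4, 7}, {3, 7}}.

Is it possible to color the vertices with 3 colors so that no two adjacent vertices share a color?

No

1, 3, 9, 10 are pairwise adjacent (a clique of size 4), so at least 4 colors are needed.
So 3 colors are not enough.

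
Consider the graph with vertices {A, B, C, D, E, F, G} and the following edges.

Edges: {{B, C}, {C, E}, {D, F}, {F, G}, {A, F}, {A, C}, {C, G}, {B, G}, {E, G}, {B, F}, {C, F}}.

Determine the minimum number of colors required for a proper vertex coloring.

4

B, C, F, G form a clique, so at least 4 colors are needed.
4 colors suffice: color red → {C, D}; color blue → {E, F}; color green → {A, G}; color yellow → {B}. No two adjacent vertices share a color.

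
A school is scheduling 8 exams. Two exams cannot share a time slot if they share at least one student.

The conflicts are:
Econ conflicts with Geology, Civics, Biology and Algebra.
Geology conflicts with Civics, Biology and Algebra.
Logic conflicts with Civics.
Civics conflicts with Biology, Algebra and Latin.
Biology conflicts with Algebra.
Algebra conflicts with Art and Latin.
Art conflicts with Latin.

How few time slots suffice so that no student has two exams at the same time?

Econ, Geology, Civics, Biology, Algebra all conflict with each other, so at least 5 time slots are needed.
A valid assignment using 5 time slots: Econ=3, Geology=4, Logic=1, Civics=2, Biology=5, Algebra=1, Art=2, Latin=3. Each listed conflict is separated.

5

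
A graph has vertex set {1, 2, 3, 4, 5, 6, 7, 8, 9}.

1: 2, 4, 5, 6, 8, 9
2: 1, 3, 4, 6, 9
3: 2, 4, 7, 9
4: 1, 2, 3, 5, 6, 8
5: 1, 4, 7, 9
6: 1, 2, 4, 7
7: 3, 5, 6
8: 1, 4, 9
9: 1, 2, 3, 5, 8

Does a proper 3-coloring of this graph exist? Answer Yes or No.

1, 2, 4, 6 are mutually adjacent (a clique of size 4), so at least 4 colors are needed.
So 3 colors are not enough.

No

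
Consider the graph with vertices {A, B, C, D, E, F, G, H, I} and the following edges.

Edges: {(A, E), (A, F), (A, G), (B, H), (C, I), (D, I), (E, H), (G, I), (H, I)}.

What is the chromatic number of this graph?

The cycle I-G-A-E-H-I has odd length 5, so it cannot be 2-colored; at least 3 colors are needed.
3 colors suffice: A=1, B=1, C=2, D=2, E=3, F=2, G=2, H=2, I=1. Every edge joins two different colors.

3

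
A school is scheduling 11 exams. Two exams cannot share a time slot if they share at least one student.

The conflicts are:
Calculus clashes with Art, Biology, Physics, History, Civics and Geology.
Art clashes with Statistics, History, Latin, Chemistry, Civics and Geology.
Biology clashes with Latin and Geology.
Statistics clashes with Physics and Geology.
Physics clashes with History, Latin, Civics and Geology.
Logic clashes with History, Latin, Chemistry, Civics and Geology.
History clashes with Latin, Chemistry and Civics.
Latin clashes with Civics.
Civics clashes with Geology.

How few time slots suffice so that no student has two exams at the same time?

4

Calculus, Art, Civics, Geology are mutually in conflict, so at least 4 time slots are needed.
4 time slots suffice: time slot 1 → {Art, Biology, Physics, Logic}; time slot 2 → {History, Geology}; time slot 3 → {Statistics, Chemistry, Civics}; time slot 4 → {Calculus, Latin}. Every pair that conflicts lands in different time slots.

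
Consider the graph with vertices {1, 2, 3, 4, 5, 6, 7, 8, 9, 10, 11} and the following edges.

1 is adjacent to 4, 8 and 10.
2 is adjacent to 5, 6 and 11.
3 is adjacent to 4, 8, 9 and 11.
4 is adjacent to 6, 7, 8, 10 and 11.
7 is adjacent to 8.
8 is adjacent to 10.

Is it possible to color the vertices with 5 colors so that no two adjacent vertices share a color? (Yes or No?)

The chromatic number is 4. 1, 4, 8, 10 are pairwise adjacent (a clique of size 4), so at least 4 colors are needed.
4 colors suffice: color red → {2, 4, 9}; color blue → {5, 6, 8, 11}; color green → {1, 3, 7}; color yellow → {10}.
Since 5 ≥ 4, a proper 5-coloring certainly exists.

Yes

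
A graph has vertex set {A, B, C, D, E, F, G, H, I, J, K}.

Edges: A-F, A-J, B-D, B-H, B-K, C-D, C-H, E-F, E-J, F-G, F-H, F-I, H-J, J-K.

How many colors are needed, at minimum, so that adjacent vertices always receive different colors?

2

E and J are adjacent, so at least 2 colors are needed.
2 colors suffice: color red → {B, C, F, J}; color blue → {A, D, E, G, H, I, K}. Each edge has distinct colors on its endpoints.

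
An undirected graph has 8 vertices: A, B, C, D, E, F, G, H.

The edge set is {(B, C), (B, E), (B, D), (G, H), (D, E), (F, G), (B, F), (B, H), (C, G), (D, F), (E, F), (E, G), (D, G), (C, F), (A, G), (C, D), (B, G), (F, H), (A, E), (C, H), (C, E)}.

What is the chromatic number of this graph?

6

B, C, D, E, F, G form a clique, so at least 6 colors are needed.
One proper 6-coloring: A=2, B=3, C=2, D=6, E=5, F=4, G=1, H=5. No two adjacent vertices share a color.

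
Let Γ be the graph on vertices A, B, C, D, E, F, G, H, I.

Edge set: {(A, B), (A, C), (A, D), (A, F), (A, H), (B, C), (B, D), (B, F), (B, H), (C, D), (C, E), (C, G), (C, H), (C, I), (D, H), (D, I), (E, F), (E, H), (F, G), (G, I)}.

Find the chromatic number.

A, B, C, D, H are mutually adjacent (a clique of size 5), so at least 5 colors are needed.
A valid assignment using 5 colors: A=4, B=3, C=1, D=2, E=2, F=1, G=2, H=5, I=3. Every edge joins two different colors.

5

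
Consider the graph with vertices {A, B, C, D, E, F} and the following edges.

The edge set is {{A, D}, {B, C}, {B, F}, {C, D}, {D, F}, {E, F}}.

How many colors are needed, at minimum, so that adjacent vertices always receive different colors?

2

A and D are adjacent, so at least 2 colors are needed.
2 colors suffice: color 1 → {B, D, E}; color 2 → {A, C, F}. Every edge joins two different colors.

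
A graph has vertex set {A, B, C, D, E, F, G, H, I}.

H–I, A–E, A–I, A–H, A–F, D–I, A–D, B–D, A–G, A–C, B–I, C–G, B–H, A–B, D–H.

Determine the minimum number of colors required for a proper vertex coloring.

A, B, D, H, I form a clique, so at least 5 colors are needed.
5 colors suffice: color 1 → {A}; color 2 → {C, E, F, I}; color 3 → {D, G}; color 4 → {B}; color 5 → {H}. Each edge has distinct colors on its endpoints.

5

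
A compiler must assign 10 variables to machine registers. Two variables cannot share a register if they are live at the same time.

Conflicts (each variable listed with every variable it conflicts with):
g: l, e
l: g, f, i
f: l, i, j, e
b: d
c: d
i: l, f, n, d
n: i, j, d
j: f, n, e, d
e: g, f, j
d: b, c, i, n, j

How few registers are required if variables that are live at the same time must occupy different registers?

3

f, j, e pairwise conflict, so at least 3 registers are needed.
Using 3 registers: g=1, l=3, f=1, b=2, c=2, i=2, n=3, j=2, e=3, d=1. Every pair that conflicts lands in different registers.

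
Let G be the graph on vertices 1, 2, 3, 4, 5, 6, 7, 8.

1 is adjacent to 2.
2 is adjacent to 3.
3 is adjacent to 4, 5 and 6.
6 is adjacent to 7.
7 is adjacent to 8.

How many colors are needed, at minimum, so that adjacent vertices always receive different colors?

2

3 and 5 are adjacent, so at least 2 colors are needed.
2 colors suffice: color a → {1, 3, 7}; color b → {2, 4, 5, 6, 8}. No two adjacent vertices share a color.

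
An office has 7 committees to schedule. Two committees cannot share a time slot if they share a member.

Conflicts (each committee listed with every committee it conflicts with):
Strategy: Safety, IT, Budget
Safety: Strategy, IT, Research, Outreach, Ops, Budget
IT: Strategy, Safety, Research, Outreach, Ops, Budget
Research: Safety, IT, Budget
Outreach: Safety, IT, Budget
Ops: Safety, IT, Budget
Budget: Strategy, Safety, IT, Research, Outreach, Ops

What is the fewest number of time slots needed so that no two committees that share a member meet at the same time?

Safety, IT, Ops, Budget all conflict with each other, so at least 4 time slots are needed.
Using 4 time slots: Strategy=4, Safety=2, IT=1, Research=4, Outreach=4, Ops=4, Budget=3. Every pair that conflicts lands in different time slots.

4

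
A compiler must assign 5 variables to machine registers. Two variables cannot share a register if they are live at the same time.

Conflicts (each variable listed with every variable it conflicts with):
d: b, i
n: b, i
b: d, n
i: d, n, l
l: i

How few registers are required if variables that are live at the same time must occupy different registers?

d and b conflict, so at least 2 registers are needed.
2 registers suffice: d=2, n=2, b=1, i=1, l=2. Every pair that conflicts lands in different registers.

2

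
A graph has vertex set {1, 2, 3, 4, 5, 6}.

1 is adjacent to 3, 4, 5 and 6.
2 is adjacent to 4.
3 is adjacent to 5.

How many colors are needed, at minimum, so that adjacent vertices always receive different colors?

3

1, 3, 5 form a triangle, so at least 3 colors are needed.
One proper 3-coloring: 1=red, 2=red, 3=green, 4=blue, 5=blue, 6=blue. Every edge joins two different colors.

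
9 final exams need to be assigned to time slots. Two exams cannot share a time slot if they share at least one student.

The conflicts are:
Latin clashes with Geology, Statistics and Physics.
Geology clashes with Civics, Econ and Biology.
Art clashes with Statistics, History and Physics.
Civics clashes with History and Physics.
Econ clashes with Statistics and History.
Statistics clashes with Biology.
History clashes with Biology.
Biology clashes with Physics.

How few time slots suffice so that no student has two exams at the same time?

Econ and History conflict, so at least 2 time slots are needed.
A valid assignment using 2 time slots: Latin=2, Geology=1, Art=2, Civics=2, Econ=2, Statistics=1, History=1, Biology=2, Physics=1. Each listed conflict is separated.

2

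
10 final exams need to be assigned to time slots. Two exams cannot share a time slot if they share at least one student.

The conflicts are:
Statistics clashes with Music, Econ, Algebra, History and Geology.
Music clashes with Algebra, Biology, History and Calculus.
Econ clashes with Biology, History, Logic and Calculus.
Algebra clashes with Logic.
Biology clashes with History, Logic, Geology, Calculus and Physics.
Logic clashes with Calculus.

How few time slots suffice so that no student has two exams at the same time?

4

Econ, Biology, Logic, Calculus pairwise conflict, so at least 4 time slots are needed.
Using 4 time slots: Statistics=1, Music=2, Econ=2, Algebra=4, Biology=1, History=3, Logic=3, Geology=2, Calculus=4, Physics=2. Each listed conflict is separated.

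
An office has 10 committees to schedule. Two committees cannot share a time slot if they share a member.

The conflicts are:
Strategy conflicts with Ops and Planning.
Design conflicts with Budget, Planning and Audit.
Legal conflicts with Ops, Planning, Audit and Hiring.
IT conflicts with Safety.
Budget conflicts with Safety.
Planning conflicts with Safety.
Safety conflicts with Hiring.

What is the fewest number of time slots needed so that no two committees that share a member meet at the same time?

2

Planning and Safety conflict, so at least 2 time slots are needed.
2 time slots suffice: Strategy=1, Design=1, Legal=1, Ops=2, IT=2, Budget=2, Planning=2, Safety=1, Audit=2, Hiring=2. Every pair that conflicts lands in different time slots.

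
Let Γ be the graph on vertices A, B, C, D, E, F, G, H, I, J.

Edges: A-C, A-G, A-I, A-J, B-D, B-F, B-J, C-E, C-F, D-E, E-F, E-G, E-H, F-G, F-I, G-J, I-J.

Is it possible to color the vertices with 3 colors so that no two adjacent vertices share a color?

Yes

The chromatic number is 3. A, I, J form a triangle, so at least 3 colors are needed.
3 colors suffice: color 1 → {A, D, F, H}; color 2 → {E, J}; color 3 → {B, C, G, I}.
That is already a proper 3-coloring.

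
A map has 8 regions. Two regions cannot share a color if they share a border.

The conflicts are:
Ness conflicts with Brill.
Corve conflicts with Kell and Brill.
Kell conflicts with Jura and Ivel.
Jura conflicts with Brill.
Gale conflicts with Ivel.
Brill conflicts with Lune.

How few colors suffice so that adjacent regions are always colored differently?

2

Jura and Brill conflict, so at least 2 colors are needed.
2 colors suffice: color 1 → {Kell, Gale, Brill}; color 2 → {Ness, Corve, Jura, Lune, Ivel}. Every pair that conflicts lands in different colors.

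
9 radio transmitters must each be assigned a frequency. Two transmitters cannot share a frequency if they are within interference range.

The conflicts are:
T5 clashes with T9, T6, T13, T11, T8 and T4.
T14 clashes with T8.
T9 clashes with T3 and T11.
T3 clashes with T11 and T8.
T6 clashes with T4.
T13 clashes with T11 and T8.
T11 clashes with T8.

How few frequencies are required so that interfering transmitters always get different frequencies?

4

T5, T13, T11, T8 are mutually in conflict, so at least 4 frequencies are needed.
4 frequencies suffice: frequency 1 → {T5, T14, T3}; frequency 2 → {T6, T11}; frequency 3 → {T9, T8, T4}; frequency 4 → {T13}. No two conflicting transmitters share a frequency.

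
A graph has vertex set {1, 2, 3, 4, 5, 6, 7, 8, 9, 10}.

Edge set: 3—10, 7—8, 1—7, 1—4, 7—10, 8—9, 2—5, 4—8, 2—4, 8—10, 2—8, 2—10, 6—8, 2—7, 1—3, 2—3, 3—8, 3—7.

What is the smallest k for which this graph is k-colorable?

2, 3, 7, 8, 10 are pairwise adjacent (a clique of size 5), so at least 5 colors are needed.
A valid assignment using 5 colors: 1=a, 2=b, 3=c, 4=c, 5=a, 6=b, 7=d, 8=a, 9=b, 10=e. Every edge joins two different colors.

5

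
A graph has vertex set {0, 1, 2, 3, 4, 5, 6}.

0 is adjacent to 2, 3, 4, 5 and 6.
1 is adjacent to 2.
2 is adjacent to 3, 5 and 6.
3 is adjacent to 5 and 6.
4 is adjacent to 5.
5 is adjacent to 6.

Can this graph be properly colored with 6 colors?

Yes

The chromatic number is 5. 0, 2, 3, 5, 6 are mutually adjacent (a clique of size 5), so at least 5 colors are needed.
5 colors suffice: color red → {2, 4}; color blue → {0, 1}; color green → {5}; color yellow → {3}; color purple → {6}.
Since 6 ≥ 5, a proper 6-coloring certainly exists.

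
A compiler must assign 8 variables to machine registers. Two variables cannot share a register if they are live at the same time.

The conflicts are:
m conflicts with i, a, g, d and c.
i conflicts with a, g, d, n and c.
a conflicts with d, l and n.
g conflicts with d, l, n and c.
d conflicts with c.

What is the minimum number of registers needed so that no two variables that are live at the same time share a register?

m, i, g, d, c all conflict with each other, so at least 5 registers are needed.
5 registers suffice: register 1 → {i, l}; register 2 → {a, g}; register 3 → {m, n}; register 4 → {d}; register 5 → {c}. Each listed conflict is separated.

5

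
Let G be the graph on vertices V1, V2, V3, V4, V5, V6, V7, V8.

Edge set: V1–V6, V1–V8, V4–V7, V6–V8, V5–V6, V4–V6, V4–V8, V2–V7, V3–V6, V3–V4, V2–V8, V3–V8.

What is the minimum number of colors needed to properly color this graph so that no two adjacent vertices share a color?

V3, V4, V6, V8 are pairwise adjacent (a clique of size 4), so at least 4 colors are needed.
4 colors suffice: color red → {V6, V7}; color blue → {V5, V8}; color green → {V1, V2, V4}; color yellow → {V3}. Each edge has distinct colors on its endpoints.

4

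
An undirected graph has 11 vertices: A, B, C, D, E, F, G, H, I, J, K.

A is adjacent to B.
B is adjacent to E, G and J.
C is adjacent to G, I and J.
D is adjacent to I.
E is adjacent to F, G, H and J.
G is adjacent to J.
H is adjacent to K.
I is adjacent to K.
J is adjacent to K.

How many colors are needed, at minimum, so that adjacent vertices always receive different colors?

B, E, G, J are mutually adjacent (a clique of size 4), so at least 4 colors are needed.
4 colors suffice: color red → {A, F, H, I, J}; color blue → {C, D, E, K}; color green → {G}; color yellow → {B}. No two adjacent vertices share a color.

4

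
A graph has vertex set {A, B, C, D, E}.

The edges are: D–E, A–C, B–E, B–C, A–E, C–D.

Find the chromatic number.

D and E are adjacent, so at least 2 colors are needed.
2 colors suffice: color 1 → {C, E}; color 2 → {A, B, D}. Each edge has distinct colors on its endpoints.

2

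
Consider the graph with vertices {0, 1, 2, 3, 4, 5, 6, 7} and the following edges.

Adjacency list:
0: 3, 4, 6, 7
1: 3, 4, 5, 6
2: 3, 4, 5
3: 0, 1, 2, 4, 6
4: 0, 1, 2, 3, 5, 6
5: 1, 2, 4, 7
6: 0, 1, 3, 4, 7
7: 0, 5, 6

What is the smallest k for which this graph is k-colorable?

4

0, 3, 4, 6 form a clique, so at least 4 colors are needed.
4 colors suffice: color red → {4, 7}; color blue → {3, 5}; color green → {2, 6}; color yellow → {0, 1}. Every edge joins two different colors.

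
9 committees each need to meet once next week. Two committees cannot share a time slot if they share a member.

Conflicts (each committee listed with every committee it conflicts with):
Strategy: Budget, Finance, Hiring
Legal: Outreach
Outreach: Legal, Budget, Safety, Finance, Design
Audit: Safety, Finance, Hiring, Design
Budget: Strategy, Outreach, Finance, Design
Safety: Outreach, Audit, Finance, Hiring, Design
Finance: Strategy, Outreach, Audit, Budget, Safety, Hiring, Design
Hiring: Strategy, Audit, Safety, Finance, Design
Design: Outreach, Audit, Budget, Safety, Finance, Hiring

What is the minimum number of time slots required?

Audit, Safety, Finance, Hiring, Design all conflict with each other, so at least 5 time slots are needed.
5 time slots suffice: time slot 1 → {Legal, Finance}; time slot 2 → {Strategy, Design}; time slot 3 → {Outreach, Hiring}; time slot 4 → {Budget, Safety}; time slot 5 → {Audit}. Every pair that conflicts lands in different time slots.

5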